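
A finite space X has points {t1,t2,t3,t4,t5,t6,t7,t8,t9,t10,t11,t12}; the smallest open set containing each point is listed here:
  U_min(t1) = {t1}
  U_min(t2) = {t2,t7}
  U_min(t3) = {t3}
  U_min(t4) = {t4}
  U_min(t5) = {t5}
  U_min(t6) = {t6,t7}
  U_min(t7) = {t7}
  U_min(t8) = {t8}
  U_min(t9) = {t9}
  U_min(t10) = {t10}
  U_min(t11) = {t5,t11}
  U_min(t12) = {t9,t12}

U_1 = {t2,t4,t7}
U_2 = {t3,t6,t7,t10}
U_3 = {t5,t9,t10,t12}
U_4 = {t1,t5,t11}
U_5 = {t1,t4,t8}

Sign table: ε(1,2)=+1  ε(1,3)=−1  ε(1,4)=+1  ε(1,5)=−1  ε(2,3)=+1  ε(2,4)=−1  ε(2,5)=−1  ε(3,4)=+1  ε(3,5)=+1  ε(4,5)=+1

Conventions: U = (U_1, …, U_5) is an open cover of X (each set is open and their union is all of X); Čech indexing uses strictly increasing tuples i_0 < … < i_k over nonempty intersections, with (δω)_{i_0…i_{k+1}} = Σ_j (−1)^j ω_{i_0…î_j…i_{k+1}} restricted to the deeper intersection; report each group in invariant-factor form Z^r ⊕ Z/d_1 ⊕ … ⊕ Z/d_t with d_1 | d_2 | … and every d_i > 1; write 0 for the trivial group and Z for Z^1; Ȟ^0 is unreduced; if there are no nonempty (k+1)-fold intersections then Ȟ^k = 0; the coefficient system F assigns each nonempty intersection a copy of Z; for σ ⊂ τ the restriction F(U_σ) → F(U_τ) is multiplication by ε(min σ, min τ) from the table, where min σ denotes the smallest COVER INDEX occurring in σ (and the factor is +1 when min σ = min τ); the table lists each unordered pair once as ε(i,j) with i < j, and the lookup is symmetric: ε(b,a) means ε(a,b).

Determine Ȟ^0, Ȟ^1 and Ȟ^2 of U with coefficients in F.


nonempty intersections:
  U12={t7} U15={t4} U23={t10} U34={t5} U45={t1}
C dims 5,5; δ0: rk 5, SNF 1^4·2
Ȟ^0: (5−5)−0=0 ⇒ 0
Ȟ^1: (5−0)−5=0 plus torsion [2] ⇒ Z/2
Ȟ^2: (0−0)−0=0 ⇒ 0

Ȟ^0 ≅ 0,  Ȟ^1 ≅ Z/2,  Ȟ^2 ≅ 0


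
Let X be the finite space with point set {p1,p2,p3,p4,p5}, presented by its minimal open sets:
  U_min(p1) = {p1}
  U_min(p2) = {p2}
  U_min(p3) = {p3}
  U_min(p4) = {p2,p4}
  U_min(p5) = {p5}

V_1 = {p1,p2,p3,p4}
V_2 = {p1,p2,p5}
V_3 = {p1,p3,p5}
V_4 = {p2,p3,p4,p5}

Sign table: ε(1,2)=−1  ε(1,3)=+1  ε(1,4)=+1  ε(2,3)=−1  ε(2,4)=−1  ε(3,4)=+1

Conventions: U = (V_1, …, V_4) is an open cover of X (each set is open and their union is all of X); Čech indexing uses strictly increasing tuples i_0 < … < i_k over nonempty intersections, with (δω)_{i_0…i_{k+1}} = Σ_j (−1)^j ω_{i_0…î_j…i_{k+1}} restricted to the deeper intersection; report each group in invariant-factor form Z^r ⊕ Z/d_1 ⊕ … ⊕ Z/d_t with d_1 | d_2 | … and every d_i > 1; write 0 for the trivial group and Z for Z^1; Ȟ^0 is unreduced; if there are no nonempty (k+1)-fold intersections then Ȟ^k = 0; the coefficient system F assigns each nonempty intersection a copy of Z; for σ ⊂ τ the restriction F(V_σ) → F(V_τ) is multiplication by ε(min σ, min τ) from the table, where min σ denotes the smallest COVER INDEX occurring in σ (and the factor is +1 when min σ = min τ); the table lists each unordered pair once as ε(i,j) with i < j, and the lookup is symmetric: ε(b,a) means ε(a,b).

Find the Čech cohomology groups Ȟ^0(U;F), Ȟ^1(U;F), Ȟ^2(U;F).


Ȟ^0 = Z,  Ȟ^1 = 0,  Ȟ^2 = Z

nerve of the cover:
  V12={p1,p2} V13={p1,p3} V14={p2,p3,p4} V23={p1,p5} V24={p2,p5} V34={p3,p5}
  V123={p1} V124={p2} V134={p3} V234={p5}
C dims 4,6,4; δ0: rk 3, SNF 1^3; δ1: rk 3, SNF 1^3
Ȟ^0 = (4 − 3) − 0 = 1, so Ȟ^0 ≅ Z
Ȟ^1 = (6 − 3) − 3 = 0, so Ȟ^1 ≅ 0
Ȟ^2 = (4 − 0) − 3 = 1, so Ȟ^2 ≅ Z


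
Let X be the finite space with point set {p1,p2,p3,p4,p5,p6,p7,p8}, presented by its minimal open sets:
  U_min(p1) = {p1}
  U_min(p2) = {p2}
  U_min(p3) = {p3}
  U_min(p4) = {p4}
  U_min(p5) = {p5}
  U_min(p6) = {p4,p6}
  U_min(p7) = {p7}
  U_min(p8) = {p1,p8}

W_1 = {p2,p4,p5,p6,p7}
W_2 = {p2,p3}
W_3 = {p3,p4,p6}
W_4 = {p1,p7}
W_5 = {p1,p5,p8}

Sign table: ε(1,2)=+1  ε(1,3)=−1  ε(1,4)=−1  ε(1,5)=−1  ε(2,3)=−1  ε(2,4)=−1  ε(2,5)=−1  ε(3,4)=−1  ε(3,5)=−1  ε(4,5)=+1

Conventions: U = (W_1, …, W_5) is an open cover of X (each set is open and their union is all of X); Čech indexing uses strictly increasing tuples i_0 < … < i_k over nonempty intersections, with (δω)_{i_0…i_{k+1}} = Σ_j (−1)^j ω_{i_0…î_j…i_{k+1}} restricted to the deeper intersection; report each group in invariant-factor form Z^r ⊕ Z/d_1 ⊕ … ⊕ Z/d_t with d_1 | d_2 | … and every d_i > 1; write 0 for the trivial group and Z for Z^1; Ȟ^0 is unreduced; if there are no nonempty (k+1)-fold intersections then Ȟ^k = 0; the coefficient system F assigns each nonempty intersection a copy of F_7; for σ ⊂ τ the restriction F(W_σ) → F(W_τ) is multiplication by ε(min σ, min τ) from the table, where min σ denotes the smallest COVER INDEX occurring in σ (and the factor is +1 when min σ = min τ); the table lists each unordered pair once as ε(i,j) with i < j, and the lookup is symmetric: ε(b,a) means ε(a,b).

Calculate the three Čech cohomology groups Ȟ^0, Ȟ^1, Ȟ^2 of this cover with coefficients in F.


Ȟ^0 = Z/7; Ȟ^1 = Z/7 ⊕ Z/7; Ȟ^2 = 0

cover nerve:
  W12={p2} W13={p4,p6} W14={p7} W15={p5} W23={p3} W45={p1}
C dims 5,6; δ0: rk_F7 4
Ȟ^0: (5−4)−0=1 ⇒ Z/7
Ȟ^1: (6−0)−4=2 ⇒ Z/7 ⊕ Z/7
Ȟ^2: (0−0)−0=0 ⇒ 0


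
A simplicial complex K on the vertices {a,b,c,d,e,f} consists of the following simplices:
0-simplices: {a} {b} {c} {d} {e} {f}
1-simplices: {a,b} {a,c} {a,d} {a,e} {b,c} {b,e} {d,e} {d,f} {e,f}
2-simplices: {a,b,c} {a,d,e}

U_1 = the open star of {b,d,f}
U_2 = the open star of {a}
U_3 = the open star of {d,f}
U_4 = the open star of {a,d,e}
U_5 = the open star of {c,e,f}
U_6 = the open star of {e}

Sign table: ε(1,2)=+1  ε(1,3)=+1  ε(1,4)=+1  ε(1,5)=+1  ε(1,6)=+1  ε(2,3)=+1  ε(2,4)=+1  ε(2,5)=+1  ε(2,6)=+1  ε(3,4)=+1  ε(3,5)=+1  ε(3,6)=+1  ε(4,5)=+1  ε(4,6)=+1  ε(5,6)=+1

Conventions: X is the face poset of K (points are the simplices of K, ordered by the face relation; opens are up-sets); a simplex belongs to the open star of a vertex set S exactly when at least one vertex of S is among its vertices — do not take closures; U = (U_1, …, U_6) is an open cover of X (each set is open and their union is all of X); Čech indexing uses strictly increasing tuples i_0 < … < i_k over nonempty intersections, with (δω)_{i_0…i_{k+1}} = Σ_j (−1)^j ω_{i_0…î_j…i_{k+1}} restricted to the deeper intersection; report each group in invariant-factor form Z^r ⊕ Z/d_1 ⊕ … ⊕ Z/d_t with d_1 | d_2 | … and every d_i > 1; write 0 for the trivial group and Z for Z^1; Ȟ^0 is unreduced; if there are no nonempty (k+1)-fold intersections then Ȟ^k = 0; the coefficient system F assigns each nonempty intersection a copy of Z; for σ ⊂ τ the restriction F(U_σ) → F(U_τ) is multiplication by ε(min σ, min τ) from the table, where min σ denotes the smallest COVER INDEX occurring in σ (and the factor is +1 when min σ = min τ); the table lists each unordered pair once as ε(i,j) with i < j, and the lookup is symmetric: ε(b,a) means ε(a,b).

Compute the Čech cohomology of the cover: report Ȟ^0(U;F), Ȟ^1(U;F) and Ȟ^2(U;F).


Ȟ^0(U;F) ≅ Z, Ȟ^1(U;F) ≅ 0 and Ȟ^2(U;F) ≅ 0

nonempty overlaps:
  U1={{b},{d},{f},{a,b},{a,d},{b,c},{b,e},{d,e},{d,f},{e,f},{a,b,c},{a,d,e}} U2={{a},{a,b},{a,c},{a,d},{a,e},{a,b,c},{a,d,e}} U3={{d},{f},{a,d},{d,e},{d,f},{e,f},{a,d,e}} U4={{a},{d},{e},{a,b},{a,c},{a,d},{a,e},{b,e},{d,e},{d,f},{e,f},{a,b,c},{a,d,e}} U5={{c},{e},{f},{a,c},{a,e},{b,c},{b,e},{d,e},{d,f},{e,f},{a,b,c},{a,d,e}} U6={{e},{a,e},{b,e},{d,e},{e,f},{a,d,e}}
  U12={{a,b},{a,d},{a,b,c},{a,d,e}} U13={{d},{f},{a,d},{d,e},{d,f},{e,f},{a,d,e}} U14={{d},{a,b},{a,d},{b,e},{d,e},{d,f},{e,f},{a,b,c},{a,d,e}} U15={{f},{b,c},{b,e},{d,e},{d,f},{e,f},{a,b,c},{a,d,e}} U16={{b,e},{d,e},{e,f},{a,d,e}} U23={{a,d},{a,d,e}} U24={{a},{a,b},{a,c},{a,d},{a,e},{a,b,c},{a,d,e}} U25={{a,c},{a,e},{a,b,c},{a,d,e}} U26={{a,e},{a,d,e}} U34={{d},{a,d},{d,e},{d,f},{e,f},{a,d,e}} U35={{f},{d,e},{d,f},{e,f},{a,d,e}} U36={{d,e},{e,f},{a,d,e}} U45={{e},{a,c},{a,e},{b,e},{d,e},{d,f},{e,f},{a,b,c},{a,d,e}} U46={{e},{a,e},{b,e},{d,e},{e,f},{a,d,e}} U56={{e},{a,e},{b,e},{d,e},{e,f},{a,d,e}}
  U123={{a,d},{a,d,e}} U124={{a,b},{a,d},{a,b,c},{a,d,e}} U125={{a,b,c},{a,d,e}} U126={{a,d,e}} U134={{d},{a,d},{d,e},{d,f},{e,f},{a,d,e}} U135={{f},{d,e},{d,f},{e,f},{a,d,e}} U136={{d,e},{e,f},{a,d,e}} U145={{b,e},{d,e},{d,f},{e,f},{a,b,c},{a,d,e}} U146={{b,e},{d,e},{e,f},{a,d,e}} U156={{b,e},{d,e},{e,f},{a,d,e}} U234={{a,d},{a,d,e}} U235={{a,d,e}} U236={{a,d,e}} U245={{a,c},{a,e},{a,b,c},{a,d,e}} U246={{a,e},{a,d,e}} U256={{a,e},{a,d,e}} U345={{d,e},{d,f},{e,f},{a,d,e}} U346={{d,e},{e,f},{a,d,e}} U356={{d,e},{e,f},{a,d,e}} U456={{e},{a,e},{b,e},{d,e},{e,f},{a,d,e}}
  U1234={{a,d},{a,d,e}} U1235={{a,d,e}} U1236={{a,d,e}} U1245={{a,b,c},{a,d,e}} U1246={{a,d,e}} U1256={{a,d,e}} U1345={{d,e},{d,f},{e,f},{a,d,e}} U1346={{d,e},{e,f},{a,d,e}} U1356={{d,e},{e,f},{a,d,e}} U1456={{b,e},{d,e},{e,f},{a,d,e}} U2345={{a,d,e}} U2346={{a,d,e}} U2356={{a,d,e}} U2456={{a,e},{a,d,e}} U3456={{d,e},{e,f},{a,d,e}}
  U12345={{a,d,e}} U12346={{a,d,e}} U12356={{a,d,e}} U12456={{a,d,e}} U13456={{d,e},{e,f},{a,d,e}} U23456={{a,d,e}}
  U123456={{a,d,e}}
C dims 6,15,20,15; δ0: rk 5, SNF 1^5; δ1: rk 10, SNF 1^10; δ2: rk 10, SNF 1^10
degree 0: 6−5−0 = 1 → Ȟ^0 ≅ Z
degree 1: 15−10−5 = 0 → Ȟ^1 ≅ 0
degree 2: 20−10−10 = 0 → Ȟ^2 ≅ 0


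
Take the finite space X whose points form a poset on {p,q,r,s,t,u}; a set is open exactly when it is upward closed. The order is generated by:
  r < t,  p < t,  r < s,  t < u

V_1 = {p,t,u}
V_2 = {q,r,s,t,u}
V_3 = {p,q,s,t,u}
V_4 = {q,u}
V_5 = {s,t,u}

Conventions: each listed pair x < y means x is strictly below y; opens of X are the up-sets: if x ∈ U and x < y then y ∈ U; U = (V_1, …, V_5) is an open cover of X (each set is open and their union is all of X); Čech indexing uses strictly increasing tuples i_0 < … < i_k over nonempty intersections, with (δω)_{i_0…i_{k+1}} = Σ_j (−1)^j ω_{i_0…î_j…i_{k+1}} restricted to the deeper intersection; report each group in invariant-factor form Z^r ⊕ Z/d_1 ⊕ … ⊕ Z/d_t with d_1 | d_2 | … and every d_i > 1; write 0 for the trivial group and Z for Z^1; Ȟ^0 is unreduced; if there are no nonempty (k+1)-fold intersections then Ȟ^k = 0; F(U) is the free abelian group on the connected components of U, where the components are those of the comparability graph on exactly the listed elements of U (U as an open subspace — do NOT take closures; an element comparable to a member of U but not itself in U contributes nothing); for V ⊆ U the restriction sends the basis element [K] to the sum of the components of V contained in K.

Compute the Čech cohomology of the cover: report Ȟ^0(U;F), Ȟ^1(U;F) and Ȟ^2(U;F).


nerve of the cover:
  V12={t,u} V13={p,t,u} V14={u} V15={t,u} V23={q,s,t,u} V24={q,u} V25={s,t,u} V34={q,u} V35={s,t,u} V45={u}
  V123={t,u} V124={u} V125={t,u} V134={u} V135={t,u} V145={u} V234={q,u} V235={s,t,u} V245={u} V345={u}
  V1234={u} V1235={t,u} V1245={u} V1345={u} V2345={u}
  V12345={u}
components per intersection:
  V1: {p,t,u}
  V2: {q} {r,s,t,u}
  V3: {p,t,u} {q} {s}
  V4: {q} {u}
  V5: {s} {t,u}
  V12: {t,u}
  V13: {p,t,u}
  V14: {u}
  V15: {t,u}
  V23: {q} {s} {t,u}
  V24: {q} {u}
  V25: {s} {t,u}
  V34: {q} {u}
  V35: {s} {t,u}
  V45: {u}
  V123: {t,u}
  V124: {u}
  V125: {t,u}
  V134: {u}
  V135: {t,u}
  V145: {u}
  V234: {q} {u}
  V235: {s} {t,u}
  V245: {u}
  V345: {u}
  V1234: {u}
  V1235: {t,u}
  V1245: {u}
  V1345: {u}
  V2345: {u}
  V12345: {u}
C dims 10,16,12,5; δ0: rk 8, SNF 1^8; δ1: rk 8, SNF 1^8; δ2: rk 4, SNF 1^4
Ȟ^0 = (10 − 8) − 0 = 2, so Ȟ^0 ≅ Z^2
Ȟ^1 = (16 − 8) − 8 = 0, so Ȟ^1 ≅ 0
Ȟ^2 = (12 − 4) − 8 = 0, so Ȟ^2 ≅ 0

Ȟ^0 = Z^2, Ȟ^1 = 0, Ȟ^2 = 0


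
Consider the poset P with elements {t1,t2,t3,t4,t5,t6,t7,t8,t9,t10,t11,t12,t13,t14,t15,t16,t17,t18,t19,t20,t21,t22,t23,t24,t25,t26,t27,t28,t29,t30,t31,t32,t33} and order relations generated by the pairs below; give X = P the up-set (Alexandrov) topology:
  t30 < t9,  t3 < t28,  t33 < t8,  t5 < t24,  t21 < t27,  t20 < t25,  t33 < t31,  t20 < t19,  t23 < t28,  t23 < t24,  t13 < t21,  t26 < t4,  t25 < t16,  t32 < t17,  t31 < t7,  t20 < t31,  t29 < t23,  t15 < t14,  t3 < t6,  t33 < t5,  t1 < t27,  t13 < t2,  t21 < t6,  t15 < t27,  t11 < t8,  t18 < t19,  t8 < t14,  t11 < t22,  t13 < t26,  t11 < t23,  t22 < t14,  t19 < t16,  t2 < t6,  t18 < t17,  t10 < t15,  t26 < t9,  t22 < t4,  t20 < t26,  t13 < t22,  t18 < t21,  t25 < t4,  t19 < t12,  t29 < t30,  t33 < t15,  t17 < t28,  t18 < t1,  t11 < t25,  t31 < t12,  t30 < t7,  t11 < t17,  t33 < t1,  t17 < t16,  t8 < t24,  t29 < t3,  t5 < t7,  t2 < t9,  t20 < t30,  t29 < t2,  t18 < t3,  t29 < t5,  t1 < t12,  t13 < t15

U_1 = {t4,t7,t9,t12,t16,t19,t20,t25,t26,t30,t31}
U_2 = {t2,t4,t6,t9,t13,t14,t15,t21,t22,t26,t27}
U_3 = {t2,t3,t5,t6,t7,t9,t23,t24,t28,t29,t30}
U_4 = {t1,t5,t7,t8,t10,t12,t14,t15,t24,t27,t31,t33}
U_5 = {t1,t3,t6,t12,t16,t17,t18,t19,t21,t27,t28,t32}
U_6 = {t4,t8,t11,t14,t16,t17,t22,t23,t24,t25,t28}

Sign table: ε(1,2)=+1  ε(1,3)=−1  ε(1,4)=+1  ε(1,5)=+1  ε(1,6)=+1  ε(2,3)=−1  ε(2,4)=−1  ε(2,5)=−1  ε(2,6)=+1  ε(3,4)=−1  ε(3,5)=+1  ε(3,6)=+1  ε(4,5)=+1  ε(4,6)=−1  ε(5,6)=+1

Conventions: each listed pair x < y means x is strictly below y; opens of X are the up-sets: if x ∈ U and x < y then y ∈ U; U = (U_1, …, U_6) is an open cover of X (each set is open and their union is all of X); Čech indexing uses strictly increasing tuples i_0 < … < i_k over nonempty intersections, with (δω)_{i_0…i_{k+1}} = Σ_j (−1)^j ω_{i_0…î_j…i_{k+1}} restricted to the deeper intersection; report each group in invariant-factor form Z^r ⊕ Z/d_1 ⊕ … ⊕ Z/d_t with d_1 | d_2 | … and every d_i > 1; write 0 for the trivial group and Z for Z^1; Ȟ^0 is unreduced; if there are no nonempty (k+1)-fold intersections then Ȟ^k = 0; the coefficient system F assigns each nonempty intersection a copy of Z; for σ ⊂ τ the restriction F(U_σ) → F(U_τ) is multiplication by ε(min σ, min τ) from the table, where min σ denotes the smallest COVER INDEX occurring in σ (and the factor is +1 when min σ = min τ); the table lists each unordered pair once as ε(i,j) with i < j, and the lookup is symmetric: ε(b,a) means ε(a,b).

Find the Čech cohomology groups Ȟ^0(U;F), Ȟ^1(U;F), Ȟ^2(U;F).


Ȟ^0(U;F) ≅ 0, Ȟ^1(U;F) ≅ Z/2 and Ȟ^2(U;F) ≅ Z

nerve simplices:
  U12={t4,t9,t26} U13={t7,t9,t30} U14={t7,t12,t31} U15={t12,t16,t19} U16={t4,t16,t25} U23={t2,t6,t9} U24={t14,t15,t27} U25={t6,t21,t27} U26={t4,t14,t22} U34={t5,t7,t24} U35={t3,t6,t28} U36={t23,t24,t28} U45={t1,t12,t27} U46={t8,t14,t24} U56={t16,t17,t28}
  U123={t9} U126={t4} U134={t7} U145={t12} U156={t16} U235={t6} U245={t27} U246={t14} U346={t24} U356={t28}
C dims 6,15,10; δ0: rk 6, SNF 1^5·2; δ1: rk 9, SNF 1^9
degree 0: 6−6−0 = 0 → Ȟ^0 ≅ 0
degree 1: 15−9−6 = 0 plus torsion [2] → Ȟ^1 ≅ Z/2
degree 2: 10−0−9 = 1 → Ȟ^2 ≅ Z


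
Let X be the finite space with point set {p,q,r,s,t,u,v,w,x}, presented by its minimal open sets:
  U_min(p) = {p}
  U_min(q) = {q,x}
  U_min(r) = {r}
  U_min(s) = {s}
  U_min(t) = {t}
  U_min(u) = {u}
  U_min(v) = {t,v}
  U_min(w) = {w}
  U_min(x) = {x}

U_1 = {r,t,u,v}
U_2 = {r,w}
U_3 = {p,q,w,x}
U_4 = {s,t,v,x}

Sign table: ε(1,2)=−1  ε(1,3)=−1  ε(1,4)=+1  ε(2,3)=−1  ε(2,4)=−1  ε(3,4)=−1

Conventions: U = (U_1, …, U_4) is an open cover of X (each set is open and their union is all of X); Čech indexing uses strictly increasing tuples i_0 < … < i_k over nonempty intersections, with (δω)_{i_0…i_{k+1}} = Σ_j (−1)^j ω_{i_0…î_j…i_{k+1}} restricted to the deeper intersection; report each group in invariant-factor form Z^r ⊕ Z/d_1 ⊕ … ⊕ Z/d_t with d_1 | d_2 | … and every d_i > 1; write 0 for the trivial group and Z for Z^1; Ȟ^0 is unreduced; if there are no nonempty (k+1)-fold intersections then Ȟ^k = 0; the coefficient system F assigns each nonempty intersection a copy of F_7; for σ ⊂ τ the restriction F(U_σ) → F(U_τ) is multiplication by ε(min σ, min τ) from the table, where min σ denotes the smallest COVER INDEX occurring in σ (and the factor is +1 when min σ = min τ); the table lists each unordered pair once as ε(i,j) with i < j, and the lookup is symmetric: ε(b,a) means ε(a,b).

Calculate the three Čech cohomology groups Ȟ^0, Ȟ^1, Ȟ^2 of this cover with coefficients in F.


Ȟ^0(U;F) ≅ 0, Ȟ^1(U;F) ≅ 0 and Ȟ^2(U;F) ≅ 0

nonempty intersections:
  U12={r} U14={t,v} U23={w} U34={x}
C dims 4,4; δ0: rk_F7 4
Ȟ^0: (4−4)−0=0 ⇒ 0
Ȟ^1: (4−0)−4=0 ⇒ 0
Ȟ^2: (0−0)−0=0 ⇒ 0


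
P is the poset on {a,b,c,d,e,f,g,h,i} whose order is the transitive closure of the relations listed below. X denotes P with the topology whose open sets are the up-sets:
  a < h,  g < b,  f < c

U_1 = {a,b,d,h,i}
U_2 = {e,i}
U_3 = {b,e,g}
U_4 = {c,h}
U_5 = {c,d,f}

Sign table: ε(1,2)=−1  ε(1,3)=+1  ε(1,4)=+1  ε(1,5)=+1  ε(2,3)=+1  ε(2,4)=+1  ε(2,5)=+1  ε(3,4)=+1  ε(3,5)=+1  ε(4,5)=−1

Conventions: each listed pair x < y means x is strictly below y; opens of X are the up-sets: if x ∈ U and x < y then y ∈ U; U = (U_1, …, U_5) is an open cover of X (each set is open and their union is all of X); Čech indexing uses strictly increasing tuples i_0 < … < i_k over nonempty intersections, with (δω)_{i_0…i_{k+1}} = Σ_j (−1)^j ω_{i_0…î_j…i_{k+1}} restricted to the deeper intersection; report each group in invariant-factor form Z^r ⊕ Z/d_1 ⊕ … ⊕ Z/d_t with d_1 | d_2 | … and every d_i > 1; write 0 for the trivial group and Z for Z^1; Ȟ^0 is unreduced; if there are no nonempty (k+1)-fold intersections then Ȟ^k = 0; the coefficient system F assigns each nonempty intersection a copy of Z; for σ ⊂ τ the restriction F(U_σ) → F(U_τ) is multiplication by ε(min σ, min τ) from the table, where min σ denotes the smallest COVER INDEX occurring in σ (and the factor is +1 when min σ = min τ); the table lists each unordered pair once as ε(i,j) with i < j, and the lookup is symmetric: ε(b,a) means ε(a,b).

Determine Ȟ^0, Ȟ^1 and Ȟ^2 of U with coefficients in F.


Ȟ^0 ≅ 0; Ȟ^1 ≅ Z ⊕ Z/2; Ȟ^2 ≅ 0

cover nerve:
  U12={i} U13={b} U14={h} U15={d} U23={e} U45={c}
C dims 5,6; δ0: rk 5, SNF 1^4·2
Ȟ^0: (5−5)−0=0 ⇒ 0
Ȟ^1: (6−0)−5=1 plus torsion [2] ⇒ Z ⊕ Z/2
Ȟ^2: (0−0)−0=0 ⇒ 0


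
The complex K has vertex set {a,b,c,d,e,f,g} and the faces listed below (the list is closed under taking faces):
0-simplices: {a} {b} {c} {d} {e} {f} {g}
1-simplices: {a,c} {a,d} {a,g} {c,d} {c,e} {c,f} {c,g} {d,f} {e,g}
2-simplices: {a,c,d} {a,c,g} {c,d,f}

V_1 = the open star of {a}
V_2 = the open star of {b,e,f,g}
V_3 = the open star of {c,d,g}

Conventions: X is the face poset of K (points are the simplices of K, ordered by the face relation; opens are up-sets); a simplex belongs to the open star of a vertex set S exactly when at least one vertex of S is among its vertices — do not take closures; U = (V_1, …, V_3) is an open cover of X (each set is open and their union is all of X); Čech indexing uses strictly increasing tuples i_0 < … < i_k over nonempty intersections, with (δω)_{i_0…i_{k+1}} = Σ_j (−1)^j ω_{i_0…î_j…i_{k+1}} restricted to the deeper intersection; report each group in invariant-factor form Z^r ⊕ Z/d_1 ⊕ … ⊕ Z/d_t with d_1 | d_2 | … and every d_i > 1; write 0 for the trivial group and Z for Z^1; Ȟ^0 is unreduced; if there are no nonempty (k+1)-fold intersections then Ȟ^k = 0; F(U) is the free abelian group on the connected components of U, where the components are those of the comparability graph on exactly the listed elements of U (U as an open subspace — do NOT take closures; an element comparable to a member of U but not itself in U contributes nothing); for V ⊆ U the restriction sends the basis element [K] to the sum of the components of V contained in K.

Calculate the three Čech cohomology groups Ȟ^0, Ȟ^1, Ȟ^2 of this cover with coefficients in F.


Ȟ^0 = Z^2; Ȟ^1 = Z; Ȟ^2 = 0

nerve of the cover:
  V1={{a},{a,c},{a,d},{a,g},{a,c,d},{a,c,g}} V2={{b},{e},{f},{g},{a,g},{c,e},{c,f},{c,g},{d,f},{e,g},{a,c,g},{c,d,f}} V3={{c},{d},{g},{a,c},{a,d},{a,g},{c,d},{c,e},{c,f},{c,g},{d,f},{e,g},{a,c,d},{a,c,g},{c,d,f}}
  V12={{a,g},{a,c,g}} V13={{a,c},{a,d},{a,g},{a,c,d},{a,c,g}} V23={{g},{a,g},{c,e},{c,f},{c,g},{d,f},{e,g},{a,c,g},{c,d,f}}
  V123={{a,g},{a,c,g}}
components per intersection:
  V1: {{a},{a,c},{a,d},{a,g},{a,c,d},{a,c,g}}
  V2: {{b}} {{e},{g},{a,g},{c,e},{c,g},{e,g},{a,c,g}} {{f},{c,f},{d,f},{c,d,f}}
  V3: {{c},{d},{g},{a,c},{a,d},{a,g},{c,d},{c,e},{c,f},{c,g},{d,f},{e,g},{a,c,d},{a,c,g},{c,d,f}}
  V12: {{a,g},{a,c,g}}
  V13: {{a,c},{a,d},{a,g},{a,c,d},{a,c,g}}
  V23: {{g},{a,g},{c,g},{e,g},{a,c,g}} {{c,e}} {{c,f},{d,f},{c,d,f}}
  V123: {{a,g},{a,c,g}}
C dims 5,5,1; δ0: rk 3, SNF 1^3; δ1: rk 1, SNF 1^1
Ȟ^0 = (5 − 3) − 0 = 2, so Ȟ^0 ≅ Z^2
Ȟ^1 = (5 − 1) − 3 = 1, so Ȟ^1 ≅ Z
Ȟ^2 = (1 − 0) − 1 = 0, so Ȟ^2 ≅ 0


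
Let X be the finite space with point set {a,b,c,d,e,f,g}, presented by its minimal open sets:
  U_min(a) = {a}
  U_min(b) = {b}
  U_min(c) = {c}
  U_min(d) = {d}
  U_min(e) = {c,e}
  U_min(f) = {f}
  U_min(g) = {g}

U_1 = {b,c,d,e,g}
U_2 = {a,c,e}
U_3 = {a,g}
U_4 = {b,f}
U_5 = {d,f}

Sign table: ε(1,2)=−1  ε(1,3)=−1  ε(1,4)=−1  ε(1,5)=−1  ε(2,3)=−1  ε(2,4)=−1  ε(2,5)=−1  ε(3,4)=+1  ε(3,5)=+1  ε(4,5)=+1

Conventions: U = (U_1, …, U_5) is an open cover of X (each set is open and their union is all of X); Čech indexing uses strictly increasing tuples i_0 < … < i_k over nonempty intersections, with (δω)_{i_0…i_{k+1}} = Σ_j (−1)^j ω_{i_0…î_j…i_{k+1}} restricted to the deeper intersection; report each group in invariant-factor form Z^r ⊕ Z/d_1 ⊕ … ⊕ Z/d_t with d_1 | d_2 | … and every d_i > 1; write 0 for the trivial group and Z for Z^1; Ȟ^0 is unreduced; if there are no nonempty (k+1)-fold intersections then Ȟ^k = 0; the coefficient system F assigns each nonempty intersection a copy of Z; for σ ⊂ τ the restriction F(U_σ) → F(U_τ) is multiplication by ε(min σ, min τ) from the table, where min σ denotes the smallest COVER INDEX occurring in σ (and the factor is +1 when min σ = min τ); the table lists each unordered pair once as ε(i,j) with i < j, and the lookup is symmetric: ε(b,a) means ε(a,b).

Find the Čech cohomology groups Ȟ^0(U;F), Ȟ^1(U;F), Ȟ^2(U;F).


Ȟ^0 = 0; Ȟ^1 = Z ⊕ Z/2; Ȟ^2 = 0

nonempty overlaps:
  U12={c,e} U13={g} U14={b} U15={d} U23={a} U45={f}
C dims 5,6; δ0: rk 5, SNF 1^4·2
degree 0: 5−5−0 = 0 → Ȟ^0 ≅ 0
degree 1: 6−0−5 = 1 plus torsion [2] → Ȟ^1 ≅ Z ⊕ Z/2
degree 2: 0−0−0 = 0 → Ȟ^2 ≅ 0


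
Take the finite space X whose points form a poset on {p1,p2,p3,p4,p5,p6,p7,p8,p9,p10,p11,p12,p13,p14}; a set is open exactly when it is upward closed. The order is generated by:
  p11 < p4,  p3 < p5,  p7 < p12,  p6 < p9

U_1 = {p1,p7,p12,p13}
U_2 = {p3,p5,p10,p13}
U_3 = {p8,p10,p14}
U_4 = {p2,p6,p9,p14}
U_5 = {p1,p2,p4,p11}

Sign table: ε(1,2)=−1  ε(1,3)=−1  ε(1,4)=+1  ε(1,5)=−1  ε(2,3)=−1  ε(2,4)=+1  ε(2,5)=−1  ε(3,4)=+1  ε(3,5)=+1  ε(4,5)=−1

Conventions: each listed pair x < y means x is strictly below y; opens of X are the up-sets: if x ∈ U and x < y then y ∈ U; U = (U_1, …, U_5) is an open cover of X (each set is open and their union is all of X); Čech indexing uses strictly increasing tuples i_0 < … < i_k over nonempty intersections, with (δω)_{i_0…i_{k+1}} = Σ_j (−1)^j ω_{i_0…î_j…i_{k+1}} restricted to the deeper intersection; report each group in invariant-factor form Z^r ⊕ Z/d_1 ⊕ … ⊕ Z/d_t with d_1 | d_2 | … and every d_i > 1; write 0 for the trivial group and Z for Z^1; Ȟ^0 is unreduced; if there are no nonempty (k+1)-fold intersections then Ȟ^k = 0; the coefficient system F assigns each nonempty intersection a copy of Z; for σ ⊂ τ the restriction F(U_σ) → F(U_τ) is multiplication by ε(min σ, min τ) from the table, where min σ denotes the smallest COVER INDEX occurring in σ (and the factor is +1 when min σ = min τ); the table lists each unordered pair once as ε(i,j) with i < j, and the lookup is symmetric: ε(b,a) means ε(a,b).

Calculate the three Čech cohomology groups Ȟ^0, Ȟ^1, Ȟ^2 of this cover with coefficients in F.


cover nerve:
  U12={p13} U15={p1} U23={p10} U34={p14} U45={p2}
C dims 5,5; δ0: rk 4, SNF 1^4
Ȟ^0: (5−4)−0=1 ⇒ Z
Ȟ^1: (5−0)−4=1 ⇒ Z
Ȟ^2: (0−0)−0=0 ⇒ 0

Ȟ^0(U;F) ≅ Z, Ȟ^1(U;F) ≅ Z, Ȟ^2(U;F) ≅ 0


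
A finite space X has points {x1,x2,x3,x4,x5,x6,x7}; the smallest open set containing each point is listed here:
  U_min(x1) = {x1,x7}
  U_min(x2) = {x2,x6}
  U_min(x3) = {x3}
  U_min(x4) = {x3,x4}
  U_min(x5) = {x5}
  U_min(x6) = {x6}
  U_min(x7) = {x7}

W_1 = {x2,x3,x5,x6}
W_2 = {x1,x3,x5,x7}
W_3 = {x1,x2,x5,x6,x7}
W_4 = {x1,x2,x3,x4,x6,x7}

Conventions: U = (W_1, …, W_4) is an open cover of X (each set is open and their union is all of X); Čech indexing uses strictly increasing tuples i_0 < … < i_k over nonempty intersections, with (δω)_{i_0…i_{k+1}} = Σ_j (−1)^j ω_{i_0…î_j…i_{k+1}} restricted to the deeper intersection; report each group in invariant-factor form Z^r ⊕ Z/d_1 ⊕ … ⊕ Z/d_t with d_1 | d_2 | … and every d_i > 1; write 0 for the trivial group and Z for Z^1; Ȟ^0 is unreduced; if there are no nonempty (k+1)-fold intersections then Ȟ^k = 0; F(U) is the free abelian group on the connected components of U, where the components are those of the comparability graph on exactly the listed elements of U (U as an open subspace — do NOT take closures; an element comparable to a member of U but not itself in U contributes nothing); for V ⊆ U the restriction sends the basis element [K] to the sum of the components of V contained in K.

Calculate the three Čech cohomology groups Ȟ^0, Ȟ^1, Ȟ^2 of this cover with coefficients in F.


nerve of the cover:
  W12={x3,x5} W13={x2,x5,x6} W14={x2,x3,x6} W23={x1,x5,x7} W24={x1,x3,x7} W34={x1,x2,x6,x7}
  W123={x5} W124={x3} W134={x2,x6} W234={x1,x7}
components per intersection:
  W1: {x2,x6} {x3} {x5}
  W2: {x1,x7} {x3} {x5}
  W3: {x1,x7} {x2,x6} {x5}
  W4: {x1,x7} {x2,x6} {x3,x4}
  W12: {x3} {x5}
  W13: {x2,x6} {x5}
  W14: {x2,x6} {x3}
  W23: {x1,x7} {x5}
  W24: {x1,x7} {x3}
  W34: {x1,x7} {x2,x6}
  W123: {x5}
  W124: {x3}
  W134: {x2,x6}
  W234: {x1,x7}
C dims 12,12,4; δ0: rk 8, SNF 1^8; δ1: rk 4, SNF 1^4
Ȟ^0 = (12 − 8) − 0 = 4, so Ȟ^0 ≅ Z^4
Ȟ^1 = (12 − 4) − 8 = 0, so Ȟ^1 ≅ 0
Ȟ^2 = (4 − 0) − 4 = 0, so Ȟ^2 ≅ 0

Ȟ^0 = Z^4, Ȟ^1 = 0, Ȟ^2 = 0


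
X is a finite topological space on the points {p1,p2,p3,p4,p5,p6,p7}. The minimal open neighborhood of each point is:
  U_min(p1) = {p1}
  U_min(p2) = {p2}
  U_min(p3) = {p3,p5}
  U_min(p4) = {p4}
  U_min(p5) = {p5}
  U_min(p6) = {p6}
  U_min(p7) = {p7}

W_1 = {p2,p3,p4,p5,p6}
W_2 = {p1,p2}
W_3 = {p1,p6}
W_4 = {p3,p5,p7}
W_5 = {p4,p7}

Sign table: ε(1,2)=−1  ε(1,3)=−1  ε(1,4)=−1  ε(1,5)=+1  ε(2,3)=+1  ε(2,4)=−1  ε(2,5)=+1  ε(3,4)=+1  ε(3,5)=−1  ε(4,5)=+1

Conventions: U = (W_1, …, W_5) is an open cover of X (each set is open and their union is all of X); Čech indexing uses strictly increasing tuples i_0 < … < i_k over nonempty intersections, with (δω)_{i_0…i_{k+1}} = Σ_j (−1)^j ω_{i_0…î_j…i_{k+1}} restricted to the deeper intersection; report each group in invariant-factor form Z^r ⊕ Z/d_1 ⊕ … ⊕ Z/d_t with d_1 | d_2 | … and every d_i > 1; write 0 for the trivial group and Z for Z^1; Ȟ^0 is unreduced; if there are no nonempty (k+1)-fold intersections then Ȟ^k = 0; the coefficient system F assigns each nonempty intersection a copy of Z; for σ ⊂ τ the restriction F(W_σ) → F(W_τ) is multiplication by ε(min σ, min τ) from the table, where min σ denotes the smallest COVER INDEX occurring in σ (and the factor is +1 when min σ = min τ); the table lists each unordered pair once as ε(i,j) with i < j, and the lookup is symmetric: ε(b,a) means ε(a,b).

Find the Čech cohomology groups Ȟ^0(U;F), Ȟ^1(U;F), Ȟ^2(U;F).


nerve of the cover:
  W12={p2} W13={p6} W14={p3,p5} W15={p4} W23={p1} W45={p7}
C dims 5,6; δ0: rk 5, SNF 1^4·2
Ȟ^0 = (5 − 5) − 0 = 0, so Ȟ^0 ≅ 0
Ȟ^1 = (6 − 0) − 5 = 1 plus torsion [2], so Ȟ^1 ≅ Z ⊕ Z/2
Ȟ^2 = (0 − 0) − 0 = 0, so Ȟ^2 ≅ 0

Ȟ^0 = 0, Ȟ^1 = Z ⊕ Z/2, Ȟ^2 = 0


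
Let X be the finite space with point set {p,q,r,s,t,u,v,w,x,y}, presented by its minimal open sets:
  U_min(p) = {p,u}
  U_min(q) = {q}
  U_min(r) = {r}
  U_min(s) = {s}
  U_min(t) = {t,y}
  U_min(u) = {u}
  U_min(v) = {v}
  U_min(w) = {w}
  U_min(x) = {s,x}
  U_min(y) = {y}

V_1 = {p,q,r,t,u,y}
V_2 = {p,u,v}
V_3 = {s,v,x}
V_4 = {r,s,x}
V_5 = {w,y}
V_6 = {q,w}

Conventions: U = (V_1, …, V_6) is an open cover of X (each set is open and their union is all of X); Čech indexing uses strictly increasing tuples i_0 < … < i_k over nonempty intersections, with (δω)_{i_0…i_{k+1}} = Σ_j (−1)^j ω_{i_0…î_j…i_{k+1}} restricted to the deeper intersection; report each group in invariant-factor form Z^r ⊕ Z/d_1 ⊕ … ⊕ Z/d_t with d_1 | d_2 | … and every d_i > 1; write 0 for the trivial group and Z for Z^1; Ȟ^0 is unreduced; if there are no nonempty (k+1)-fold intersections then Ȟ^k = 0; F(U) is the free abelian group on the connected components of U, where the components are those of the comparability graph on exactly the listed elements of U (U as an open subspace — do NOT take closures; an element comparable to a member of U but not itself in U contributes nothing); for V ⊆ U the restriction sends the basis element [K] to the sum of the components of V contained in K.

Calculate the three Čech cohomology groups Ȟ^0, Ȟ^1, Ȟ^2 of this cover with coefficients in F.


Ȟ^0(U;F) ≅ Z^7, Ȟ^1(U;F) ≅ 0, Ȟ^2(U;F) ≅ 0

cover nerve:
  V12={p,u} V14={r} V15={y} V16={q} V23={v} V34={s,x} V56={w}
components per intersection:
  V1: {p,u} {q} {r} {t,y}
  V2: {p,u} {v}
  V3: {s,x} {v}
  V4: {r} {s,x}
  V5: {w} {y}
  V6: {q} {w}
  V12: {p,u}
  V14: {r}
  V15: {y}
  V16: {q}
  V23: {v}
  V34: {s,x}
  V56: {w}
C dims 14,7; δ0: rk 7, SNF 1^7
Ȟ^0: (14−7)−0=7 ⇒ Z^7
Ȟ^1: (7−0)−7=0 ⇒ 0
Ȟ^2: (0−0)−0=0 ⇒ 0


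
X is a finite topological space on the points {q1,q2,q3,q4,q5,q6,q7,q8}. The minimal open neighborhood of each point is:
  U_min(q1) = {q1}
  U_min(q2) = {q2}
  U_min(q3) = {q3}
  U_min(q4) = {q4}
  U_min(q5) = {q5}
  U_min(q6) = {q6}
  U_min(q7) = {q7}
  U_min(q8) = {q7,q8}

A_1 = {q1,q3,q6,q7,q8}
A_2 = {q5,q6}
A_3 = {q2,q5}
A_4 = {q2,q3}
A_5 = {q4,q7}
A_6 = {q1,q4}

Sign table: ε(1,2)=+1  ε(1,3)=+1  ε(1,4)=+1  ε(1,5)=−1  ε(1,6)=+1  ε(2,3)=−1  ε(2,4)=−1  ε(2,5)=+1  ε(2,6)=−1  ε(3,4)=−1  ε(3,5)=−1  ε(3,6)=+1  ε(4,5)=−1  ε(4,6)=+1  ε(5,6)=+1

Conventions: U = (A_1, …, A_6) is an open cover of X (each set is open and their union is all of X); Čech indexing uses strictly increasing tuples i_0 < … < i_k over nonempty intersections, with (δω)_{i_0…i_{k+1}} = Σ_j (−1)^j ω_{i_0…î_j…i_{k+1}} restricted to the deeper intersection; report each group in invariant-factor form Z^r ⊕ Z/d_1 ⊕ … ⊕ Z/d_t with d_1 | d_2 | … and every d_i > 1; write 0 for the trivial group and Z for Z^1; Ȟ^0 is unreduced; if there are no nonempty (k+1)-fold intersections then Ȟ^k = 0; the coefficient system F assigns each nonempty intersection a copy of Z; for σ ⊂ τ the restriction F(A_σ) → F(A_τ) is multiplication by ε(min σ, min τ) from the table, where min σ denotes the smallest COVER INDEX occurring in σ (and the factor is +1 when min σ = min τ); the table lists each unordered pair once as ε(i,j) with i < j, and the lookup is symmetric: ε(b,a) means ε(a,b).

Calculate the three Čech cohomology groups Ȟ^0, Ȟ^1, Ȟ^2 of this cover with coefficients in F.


nerve of the cover:
  A12={q6} A14={q3} A15={q7} A16={q1} A23={q5} A34={q2} A56={q4}
C dims 6,7; δ0: rk 6, SNF 1^5·2
Ȟ^0 = (6 − 6) − 0 = 0, so Ȟ^0 ≅ 0
Ȟ^1 = (7 − 0) − 6 = 1 plus torsion [2], so Ȟ^1 ≅ Z ⊕ Z/2
Ȟ^2 = (0 − 0) − 0 = 0, so Ȟ^2 ≅ 0

Ȟ^0 ≅ 0,  Ȟ^1 ≅ Z ⊕ Z/2,  Ȟ^2 ≅ 0


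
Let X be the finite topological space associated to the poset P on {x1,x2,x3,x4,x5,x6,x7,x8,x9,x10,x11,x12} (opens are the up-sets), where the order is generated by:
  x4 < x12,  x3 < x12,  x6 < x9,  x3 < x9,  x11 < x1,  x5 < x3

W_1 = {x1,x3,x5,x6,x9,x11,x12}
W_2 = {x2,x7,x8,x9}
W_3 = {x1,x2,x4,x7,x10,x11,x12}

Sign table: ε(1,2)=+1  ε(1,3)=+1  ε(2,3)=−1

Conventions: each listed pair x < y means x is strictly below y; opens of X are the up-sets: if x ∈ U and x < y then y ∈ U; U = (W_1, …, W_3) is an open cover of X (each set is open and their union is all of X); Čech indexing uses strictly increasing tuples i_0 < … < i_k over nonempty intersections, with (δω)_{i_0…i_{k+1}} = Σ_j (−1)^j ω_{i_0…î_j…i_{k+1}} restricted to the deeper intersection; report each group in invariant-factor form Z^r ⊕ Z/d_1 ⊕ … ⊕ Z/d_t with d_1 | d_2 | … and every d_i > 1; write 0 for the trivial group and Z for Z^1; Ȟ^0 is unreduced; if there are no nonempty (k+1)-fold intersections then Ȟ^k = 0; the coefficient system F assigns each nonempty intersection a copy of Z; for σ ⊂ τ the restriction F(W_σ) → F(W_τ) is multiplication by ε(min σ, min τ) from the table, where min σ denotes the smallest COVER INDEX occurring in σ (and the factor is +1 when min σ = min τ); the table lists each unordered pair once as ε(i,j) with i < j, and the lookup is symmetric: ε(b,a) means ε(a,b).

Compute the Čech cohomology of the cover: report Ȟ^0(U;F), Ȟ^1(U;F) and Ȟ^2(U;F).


Ȟ^0 = 0, Ȟ^1 = Z/2, Ȟ^2 = 0

nonempty overlaps:
  W12={x9} W13={x1,x11,x12} W23={x2,x7}
C dims 3,3; δ0: rk 3, SNF 1^2·2
degree 0: 3−3−0 = 0 → Ȟ^0 ≅ 0
degree 1: 3−0−3 = 0 plus torsion [2] → Ȟ^1 ≅ Z/2
degree 2: 0−0−0 = 0 → Ȟ^2 ≅ 0


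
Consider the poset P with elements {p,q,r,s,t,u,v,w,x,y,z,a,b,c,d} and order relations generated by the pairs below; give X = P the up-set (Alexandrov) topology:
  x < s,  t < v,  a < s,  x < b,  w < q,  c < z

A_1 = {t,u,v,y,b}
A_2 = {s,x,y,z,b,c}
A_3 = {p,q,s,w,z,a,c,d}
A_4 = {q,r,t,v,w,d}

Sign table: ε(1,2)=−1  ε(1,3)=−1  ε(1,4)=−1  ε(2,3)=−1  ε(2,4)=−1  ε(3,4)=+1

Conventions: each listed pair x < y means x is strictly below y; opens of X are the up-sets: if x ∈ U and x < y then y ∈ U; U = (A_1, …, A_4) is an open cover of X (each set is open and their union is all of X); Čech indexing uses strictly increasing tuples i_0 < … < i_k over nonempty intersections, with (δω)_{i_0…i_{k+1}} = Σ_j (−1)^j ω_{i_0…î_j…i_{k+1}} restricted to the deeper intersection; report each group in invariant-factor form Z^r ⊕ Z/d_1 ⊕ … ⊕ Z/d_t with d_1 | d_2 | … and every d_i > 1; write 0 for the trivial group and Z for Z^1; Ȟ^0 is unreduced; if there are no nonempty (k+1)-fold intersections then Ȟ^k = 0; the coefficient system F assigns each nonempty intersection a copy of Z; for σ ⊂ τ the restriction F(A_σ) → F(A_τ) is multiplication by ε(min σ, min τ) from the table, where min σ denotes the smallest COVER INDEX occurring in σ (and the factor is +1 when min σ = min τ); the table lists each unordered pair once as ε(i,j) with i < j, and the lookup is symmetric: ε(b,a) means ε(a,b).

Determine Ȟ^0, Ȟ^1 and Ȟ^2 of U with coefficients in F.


Ȟ^0(U;F) ≅ 0; Ȟ^1(U;F) ≅ Z/2; Ȟ^2(U;F) ≅ 0

nonempty intersections:
  A12={y,b} A14={t,v} A23={s,z,c} A34={q,w,d}
C dims 4,4; δ0: rk 4, SNF 1^3·2
Ȟ^0: (4−4)−0=0 ⇒ 0
Ȟ^1: (4−0)−4=0 plus torsion [2] ⇒ Z/2
Ȟ^2: (0−0)−0=0 ⇒ 0


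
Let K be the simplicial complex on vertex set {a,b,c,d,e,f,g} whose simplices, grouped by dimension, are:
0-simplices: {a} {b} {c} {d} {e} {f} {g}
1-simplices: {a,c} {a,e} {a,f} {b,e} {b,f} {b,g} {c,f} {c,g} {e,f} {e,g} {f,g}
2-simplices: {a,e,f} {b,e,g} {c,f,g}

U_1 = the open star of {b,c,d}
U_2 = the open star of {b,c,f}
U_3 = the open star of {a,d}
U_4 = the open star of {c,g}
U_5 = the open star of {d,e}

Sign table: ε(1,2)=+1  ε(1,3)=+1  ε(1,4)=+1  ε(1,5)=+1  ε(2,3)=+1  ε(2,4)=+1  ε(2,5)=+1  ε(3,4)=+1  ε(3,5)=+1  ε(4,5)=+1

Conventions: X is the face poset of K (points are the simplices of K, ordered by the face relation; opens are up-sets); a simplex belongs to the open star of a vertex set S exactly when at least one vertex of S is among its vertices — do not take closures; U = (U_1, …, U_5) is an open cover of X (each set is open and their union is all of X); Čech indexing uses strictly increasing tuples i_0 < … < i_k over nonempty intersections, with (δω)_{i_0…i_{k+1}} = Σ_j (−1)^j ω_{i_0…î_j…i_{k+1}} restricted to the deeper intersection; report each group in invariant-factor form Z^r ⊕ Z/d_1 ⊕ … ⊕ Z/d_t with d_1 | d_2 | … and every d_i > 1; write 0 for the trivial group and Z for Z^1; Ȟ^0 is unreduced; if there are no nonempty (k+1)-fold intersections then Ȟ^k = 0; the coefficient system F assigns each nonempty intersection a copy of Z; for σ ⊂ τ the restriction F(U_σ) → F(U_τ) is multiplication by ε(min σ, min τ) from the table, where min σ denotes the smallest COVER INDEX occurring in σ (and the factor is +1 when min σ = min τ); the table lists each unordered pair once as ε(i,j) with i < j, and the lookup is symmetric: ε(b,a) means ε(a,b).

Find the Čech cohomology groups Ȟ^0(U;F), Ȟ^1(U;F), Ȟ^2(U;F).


Ȟ^0(U;F) ≅ Z, Ȟ^1(U;F) ≅ 0, Ȟ^2(U;F) ≅ Z

nonempty intersections:
  U1={{b},{c},{d},{a,c},{b,e},{b,f},{b,g},{c,f},{c,g},{b,e,g},{c,f,g}} U2={{b},{c},{f},{a,c},{a,f},{b,e},{b,f},{b,g},{c,f},{c,g},{e,f},{f,g},{a,e,f},{b,e,g},{c,f,g}} U3={{a},{d},{a,c},{a,e},{a,f},{a,e,f}} U4={{c},{g},{a,c},{b,g},{c,f},{c,g},{e,g},{f,g},{b,e,g},{c,f,g}} U5={{d},{e},{a,e},{b,e},{e,f},{e,g},{a,e,f},{b,e,g}}
  U12={{b},{c},{a,c},{b,e},{b,f},{b,g},{c,f},{c,g},{b,e,g},{c,f,g}} U13={{d},{a,c}} U14={{c},{a,c},{b,g},{c,f},{c,g},{b,e,g},{c,f,g}} U15={{d},{b,e},{b,e,g}} U23={{a,c},{a,f},{a,e,f}} U24={{c},{a,c},{b,g},{c,f},{c,g},{f,g},{b,e,g},{c,f,g}} U25={{b,e},{e,f},{a,e,f},{b,e,g}} U34={{a,c}} U35={{d},{a,e},{a,e,f}} U45={{e,g},{b,e,g}}
  U123={{a,c}} U124={{c},{a,c},{b,g},{c,f},{c,g},{b,e,g},{c,f,g}} U125={{b,e},{b,e,g}} U134={{a,c}} U135={{d}} U145={{b,e,g}} U234={{a,c}} U235={{a,e,f}} U245={{b,e,g}}
  U1234={{a,c}} U1245={{b,e,g}}
C dims 5,10,9,2; δ0: rk 4, SNF 1^4; δ1: rk 6, SNF 1^6; δ2: rk 2, SNF 1^2
Ȟ^0: (5−4)−0=1 ⇒ Z
Ȟ^1: (10−6)−4=0 ⇒ 0
Ȟ^2: (9−2)−6=1 ⇒ Z


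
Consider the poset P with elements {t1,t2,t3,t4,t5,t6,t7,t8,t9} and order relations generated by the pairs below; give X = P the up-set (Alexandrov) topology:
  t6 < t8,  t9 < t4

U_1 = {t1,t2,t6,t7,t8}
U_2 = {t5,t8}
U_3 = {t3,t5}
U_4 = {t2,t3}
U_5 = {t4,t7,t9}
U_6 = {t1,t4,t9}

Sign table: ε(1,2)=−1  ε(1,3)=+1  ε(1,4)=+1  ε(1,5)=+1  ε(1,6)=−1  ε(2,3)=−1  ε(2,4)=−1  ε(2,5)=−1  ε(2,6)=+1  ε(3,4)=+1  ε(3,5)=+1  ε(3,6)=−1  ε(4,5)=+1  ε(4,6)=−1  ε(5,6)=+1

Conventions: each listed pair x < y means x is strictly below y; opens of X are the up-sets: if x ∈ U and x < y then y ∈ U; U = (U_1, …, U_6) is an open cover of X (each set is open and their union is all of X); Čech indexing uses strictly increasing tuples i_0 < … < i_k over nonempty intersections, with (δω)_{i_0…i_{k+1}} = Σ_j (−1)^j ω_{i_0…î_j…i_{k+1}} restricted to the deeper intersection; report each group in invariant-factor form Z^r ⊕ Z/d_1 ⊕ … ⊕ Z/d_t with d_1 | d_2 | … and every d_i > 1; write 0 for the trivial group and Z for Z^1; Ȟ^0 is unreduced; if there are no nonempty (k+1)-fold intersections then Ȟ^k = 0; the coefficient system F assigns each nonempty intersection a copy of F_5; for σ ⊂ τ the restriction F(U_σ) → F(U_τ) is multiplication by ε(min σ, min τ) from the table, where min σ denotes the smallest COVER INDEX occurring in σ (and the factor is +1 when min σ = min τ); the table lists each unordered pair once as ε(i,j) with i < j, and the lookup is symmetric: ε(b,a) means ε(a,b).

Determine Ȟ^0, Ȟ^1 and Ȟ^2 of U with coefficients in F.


Ȟ^0 ≅ 0, Ȟ^1 ≅ Z/5 and Ȟ^2 ≅ 0

nonempty intersections:
  U12={t8} U14={t2} U15={t7} U16={t1} U23={t5} U34={t3} U56={t4,t9}
C dims 6,7; δ0: rk_F5 6
Ȟ^0: (6−6)−0=0 ⇒ 0
Ȟ^1: (7−0)−6=1 ⇒ Z/5
Ȟ^2: (0−0)−0=0 ⇒ 0
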